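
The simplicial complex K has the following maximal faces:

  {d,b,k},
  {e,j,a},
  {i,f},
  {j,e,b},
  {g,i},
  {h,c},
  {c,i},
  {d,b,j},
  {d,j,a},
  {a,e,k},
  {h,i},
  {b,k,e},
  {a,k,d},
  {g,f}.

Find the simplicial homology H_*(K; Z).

H_0 = Z^2,  H_1 = Z^2,  H_2 = Z.

Take the total order a < b < c < d < e < f < g < h < i < j < k on the vertex set. Then K (dimension 2) consists of the simplices:

  0-simplices (11): a, b, c, d, e, f, g, h, i, j, k
  1-simplices (18): ad, ae, aj, ak, bd, be, bj, bk, ch, ci, dj, dk, ej, ek, fg, fi, gi, hi
  2-simplices (8): adj, adk, aej, aek, bdj, bdk, bej, bek

so the chain groups are C_0 ≅ Z^11, C_1 ≅ Z^18, C_2 ≅ Z^8.

∂_1: C_1 → C_0 is given by ∂[p,q] = [q] − [p]. For instance
  ∂bd = d − b.
The resulting 11×18 matrix has rank 9, and its Smith normal form has invariant factors (1,1,1,1,1,1,1,1,1).

The boundary map ∂_2: C_2 → C_1 acts by ∂[p,q,r] = [q,r] − [p,r] + [p,q]. For instance
  ∂bej = ej − bj + be,
  ∂bek = ek − bk + be.
The resulting 18×8 matrix has rank 7, and its Smith normal form has invariant factors (1,1,1,1,1,1,1).

Computing H_k = (kernel of ∂_k) / (image of ∂_{k+1}):

  H_0: rank C_0 − rank ∂_1 = 11 − 9 = 2, and the invariant factors of ∂_1 are all 1, so H_0 ≅ Z^2.
  H_1: rank ker ∂_1 − rank ∂_2 = (18 − 9) − 7 = 2, and the invariant factors of ∂_2 are all 1, so H_1 ≅ Z^2.
  H_2: rank ker ∂_2 − rank ∂_3 = (8 − 7) − 0 = 1, and there is no ∂_3, so H_2 ≅ Z.

(K is a triangulation of the disjoint union of a wedge of 2 circles and the 2-sphere S^2.)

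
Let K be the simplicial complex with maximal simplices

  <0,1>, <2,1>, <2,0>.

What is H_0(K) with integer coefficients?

Take the total order 0 < 1 < 2 on the vertex set. Then K (dimension 1) consists of the simplices:

  0-simplices (3): [0], [1], [2]
  1-simplices (3): [0,1], [0,2], [1,2]

so the chain groups are C_0 ≅ Z^3, C_1 ≅ Z^3.

∂_1: C_1 → C_0 maps an edge to its endpoints' difference, ∂[p,q] = q − p.
The 3×3 boundary matrix has rank 2 and Smith normal form diag(1,1).

Now H_k = ker ∂_k / im ∂_{k+1}, so:

  H_0: rank C_0 − rank ∂_1 = 3 − 2 = 1, and the invariant factors of ∂_1 are all 1, so H_0 = Z.

H_0 ≅ Z.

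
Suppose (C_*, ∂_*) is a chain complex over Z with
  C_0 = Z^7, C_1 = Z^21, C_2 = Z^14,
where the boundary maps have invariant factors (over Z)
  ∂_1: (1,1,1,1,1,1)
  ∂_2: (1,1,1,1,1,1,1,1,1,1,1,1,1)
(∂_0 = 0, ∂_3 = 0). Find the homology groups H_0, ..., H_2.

H_0: b_0 = 7 − 0 − 6 = 1; torsion from ∂_1 factors > 1: none. So H_0 ≅ Z.
H_1: b_1 = 21 − 6 − 13 = 2; torsion from ∂_2 factors > 1: none. So H_1 ≅ Z^2.
H_2: b_2 = 14 − 13 − 0 = 1; torsion from ∂_3 factors > 1: none. So H_2 ≅ Z.

H_0 ≅ Z,  H_1 ≅ Z^2,  H_2 ≅ Z.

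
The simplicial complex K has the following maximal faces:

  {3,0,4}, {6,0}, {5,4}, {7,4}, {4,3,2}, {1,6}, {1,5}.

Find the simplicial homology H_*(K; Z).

H_0 = Z,  H_1 = Z,  H_2 = 0.

Take the total order 0 < 1 < 2 < 3 < 4 < 5 < 6 < 7 on the vertex set. Then K (dimension 2) consists of the simplices:

  0-simplices (8): [0], [1], [2], [3], [4], [5], [6], [7]
  1-simplices (10): [0,3], [0,4], [0,6], [1,5], [1,6], [2,3], [2,4], [3,4], [4,5], [4,7]
  2-simplices (2): [0,3,4], [2,3,4]

Hence C_0 ≅ Z^8, C_1 ≅ Z^10, C_2 ≅ Z^2.

The boundary map ∂_1: C_1 → C_0 sends each edge [p,q] (with p < q) to q − p. For instance
  ∂[2,4] = [4] − [2].
As a 8×10 matrix over Z this has rank 7, with invariant factors (1,1,1,1,1,1,1).

Boundary ∂_2: C_2 → C_1 acts by ∂[p,q,r] = [q,r] − [p,r] + [p,q]. For instance
  ∂[0,3,4] = [3,4] − [0,4] + [0,3],
  ∂[2,3,4] = [3,4] − [2,4] + [2,3].
This gives a 10×2 integer matrix of rank 2; reducing to Smith normal form yields diagonal entries (1,1).

Now H_k = ker ∂_k / im ∂_{k+1}, so:

  H_0: rank C_0 − rank ∂_1 = 8 − 7 = 1, and the invariant factors of ∂_1 are all 1, so H_0 ≅ Z.
  H_1: rank ker ∂_1 − rank ∂_2 = (10 − 7) − 2 = 1, and the invariant factors of ∂_2 are all 1, so H_1 ≅ Z.
  H_2: rank ker ∂_2 − rank ∂_3 = (2 − 2) − 0 = 0, and there is no ∂_3, so H_2 ≅ 0.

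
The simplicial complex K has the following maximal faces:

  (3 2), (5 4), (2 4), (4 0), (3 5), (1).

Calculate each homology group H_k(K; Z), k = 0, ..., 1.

H_0 ≅ Z^2,  H_1 ≅ Z.

We work with the vertex ordering 0 < 1 < 2 < 3 < 4 < 5. The simplices of K, each written with vertices in increasing order, are:

  0-simplices (6): [0], [1], [2], [3], [4], [5]
  1-simplices (5): [0,4], [2,3], [2,4], [3,5], [4,5]

Hence C_0 ≅ Z^6, C_1 ≅ Z^5.

The boundary map ∂_1: C_1 → C_0 maps an edge to its endpoints' difference, ∂[p,q] = q − p. For instance
  ∂[3,5] = [5] − [3].
The resulting 6×5 matrix has rank 4, and its Smith normal form has invariant factors (1,1,1,1).

Computing H_k = (kernel of ∂_k) / (image of ∂_{k+1}):

  H_0: rank C_0 − rank ∂_1 = 6 − 4 = 2, and the invariant factors of ∂_1 are all 1, so H_0 = Z^2.
  H_1: rank ker ∂_1 − rank ∂_2 = (5 − 4) − 0 = 1, and there is no ∂_2, so H_1 = Z.

As a check, the Euler characteristic is 6 − 5 = 1, which agrees with 2 − 1 = 1.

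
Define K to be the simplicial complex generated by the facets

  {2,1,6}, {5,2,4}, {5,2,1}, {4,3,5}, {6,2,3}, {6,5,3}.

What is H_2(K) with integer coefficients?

Take the total order 1 < 2 < 3 < 4 < 5 < 6 on the vertex set. Then K (dimension 2) consists of the simplices:

  0-simplices (6): [1], [2], [3], [4], [5], [6]
  1-simplices (12): [1,2], [1,5], [1,6], [2,3], [2,4], [2,5], [2,6], [3,4], [3,5], [3,6], [4,5], [5,6]
  2-simplices (6): [1,2,5], [1,2,6], [2,3,6], [2,4,5], [3,4,5], [3,5,6]

giving chain groups C_0 ≅ Z^6, C_1 ≅ Z^12, C_2 ≅ Z^6.

Boundary ∂_1: C_1 → C_0 maps an edge to its endpoints' difference, ∂[p,q] = q − p. For instance
  ∂[1,6] = [6] − [1].
The resulting 6×12 matrix has rank 5, and its Smith normal form has invariant factors (1,1,1,1,1).

Boundary ∂_2: C_2 → C_1 sends each 2-simplex [p,q,r] to [q,r] − [p,r] + [p,q]. For instance
  ∂[1,2,6] = [2,6] − [1,6] + [1,2],
  ∂[2,4,5] = [4,5] − [2,5] + [2,4].
This gives a 12×6 integer matrix of rank 6; reducing to Smith normal form yields diagonal entries (1,1,1,1,1,1).

From H_k ≅ ker(∂_k) / im(∂_{k+1}) we obtain:

  H_2: rank ker ∂_2 − rank ∂_3 = (6 − 6) − 0 = 0, and there is no ∂_3, so H_2 = 0.

H_2 = 0.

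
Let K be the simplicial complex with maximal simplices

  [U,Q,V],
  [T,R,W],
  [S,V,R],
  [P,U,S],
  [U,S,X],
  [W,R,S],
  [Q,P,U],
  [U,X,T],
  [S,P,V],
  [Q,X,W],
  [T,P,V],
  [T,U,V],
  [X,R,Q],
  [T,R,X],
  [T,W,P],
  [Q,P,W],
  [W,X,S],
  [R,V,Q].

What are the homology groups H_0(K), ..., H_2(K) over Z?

Fix the vertex order P < Q < R < S < T < U < V < W < X and write every simplex with vertices in increasing order. Then dim K = 2 and the simplices of K are:

  0-simplices (9): P, Q, R, S, T, U, V, W, X
  1-simplices (27): PQ, PS, PT, PU, PV, PW, QR, QU, QV, QW, QX, RS, RT, RV, RW, RX, SU, SV, SW, SX, TU, TV, TW, TX, UV, UX, WX
  2-simplices (18): PQU, PQW, PSU, PSV, PTV, PTW, QRV, QRX, QUV, QWX, RSV, RSW, RTW, RTX, SUX, SWX, TUV, TUX

so the chain groups are C_0 ≅ Z^9, C_1 ≅ Z^27, C_2 ≅ Z^18.

∂_1: C_1 → C_0 maps an edge to its endpoints' difference, ∂[p,q] = q − p. For instance
  ∂SX = X − S.
The resulting 9×27 matrix has rank 8, and its Smith normal form has invariant factors (1,1,1,1,1,1,1,1).

∂_2: C_2 → C_1 sends each 2-simplex [p,q,r] to [q,r] − [p,r] + [p,q]. For instance
  ∂PSV = SV − PV + PS,
  ∂PSU = SU − PU + PS.
As a 27×18 matrix over Z this has rank 18, with invariant factors (1,1,1,1,1,1,1,1,1,1,1,1,1,1,1,1,1,2).

Computing H_k = (kernel of ∂_k) / (image of ∂_{k+1}):

  H_0: rank C_0 − rank ∂_1 = 9 − 8 = 1, and the invariant factors of ∂_1 are all 1, so H_0 = Z.
  H_1: rank ker ∂_1 − rank ∂_2 = (27 − 8) − 18 = 1, and ∂_2 has invariant factor 2 > 1, so H_1 = Z ⊕ Z/2.
  H_2: rank ker ∂_2 − rank ∂_3 = (18 − 18) − 0 = 0, and there is no ∂_3, so H_2 = 0.

As a check, the Euler characteristic is 9 − 27 + 18 = 0, which agrees with 1 − 1 + 0 = 0.

H_0 ≅ Z,  H_1 ≅ Z ⊕ Z/2,  H_2 = 0.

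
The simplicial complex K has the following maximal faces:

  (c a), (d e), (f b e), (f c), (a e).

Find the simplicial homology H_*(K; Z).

H_0 = Z,  H_1 = Z,  H_2 = 0.

We work with the vertex ordering a < b < c < d < e < f. The simplices of K, each written with vertices in increasing order, are:

  0-simplices (6): a, b, c, d, e, f
  1-simplices (7): ac, ae, be, bf, cf, de, ef
  2-simplices (1): bef

so the chain groups are C_0 ≅ Z^6, C_1 ≅ Z^7, C_2 ≅ Z^1.

∂_1: C_1 → C_0 is given by ∂[p,q] = [q] − [p]. For instance
  ∂ae = e − a.
The 6×7 boundary matrix has rank 5 and Smith normal form diag(1,1,1,1,1).

The boundary map ∂_2: C_2 → C_1 acts by ∂[p,q,r] = [q,r] − [p,r] + [p,q]. For instance
  ∂bef = ef − bf + be.
This gives a 7×1 integer matrix of rank 1; reducing to Smith normal form yields diagonal entries (1).

Reading off H_k = ker ∂_k / im ∂_{k+1}:

  H_0: rank C_0 − rank ∂_1 = 6 − 5 = 1, and the invariant factors of ∂_1 are all 1, so H_0 = Z.
  H_1: rank ker ∂_1 − rank ∂_2 = (7 − 5) − 1 = 1, and the invariant factors of ∂_2 are all 1, so H_1 = Z.
  H_2: rank ker ∂_2 − rank ∂_3 = (1 − 1) − 0 = 0, and there is no ∂_3, so H_2 = 0.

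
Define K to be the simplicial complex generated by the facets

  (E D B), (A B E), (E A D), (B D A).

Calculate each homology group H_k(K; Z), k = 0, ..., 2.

H_0 ≅ Z,  H_1 = 0,  H_2 ≅ Z.

We work with the vertex ordering A < B < D < E. The simplices of K, each written with vertices in increasing order, are:

  0-simplices (4): A, B, D, E
  1-simplices (6): AB, AD, AE, BD, BE, DE
  2-simplices (4): ABD, ABE, ADE, BDE

so the chain groups are C_0 ≅ Z^4, C_1 ≅ Z^6, C_2 ≅ Z^4.

The boundary map ∂_1: C_1 → C_0 maps an edge to its endpoints' difference, ∂[p,q] = q − p.
The 4×6 boundary matrix has rank 3 and Smith normal form diag(1,1,1).

Boundary ∂_2: C_2 → C_1 sends each 2-simplex [p,q,r] to [q,r] − [p,r] + [p,q]. For instance
  ∂ABE = BE − AE + AB,
  ∂ABD = BD − AD + AB.
This gives a 6×4 integer matrix of rank 3; reducing to Smith normal form yields diagonal entries (1,1,1).

Reading off H_k = ker ∂_k / im ∂_{k+1}:

  H_0: rank C_0 − rank ∂_1 = 4 − 3 = 1, and the invariant factors of ∂_1 are all 1, so H_0 ≅ Z.
  H_1: rank ker ∂_1 − rank ∂_2 = (6 − 3) − 3 = 0, and the invariant factors of ∂_2 are all 1, so H_1 ≅ 0.
  H_2: rank ker ∂_2 − rank ∂_3 = (4 − 3) − 0 = 1, and there is no ∂_3, so H_2 ≅ Z.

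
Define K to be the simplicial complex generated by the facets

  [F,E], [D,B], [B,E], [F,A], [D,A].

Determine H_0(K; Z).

H_0 ≅ Z.

Fix the vertex order A < B < D < E < F and write every simplex with vertices in increasing order. Then dim K = 1 and the simplices of K are:

  0-simplices (5): A, B, D, E, F
  1-simplices (5): AD, AF, BD, BE, EF

giving chain groups C_0 ≅ Z^5, C_1 ≅ Z^5.

The boundary map ∂_1: C_1 → C_0 sends each edge [p,q] (with p < q) to q − p. For instance
  ∂AF = F − A.
The 5×5 boundary matrix has rank 4 and Smith normal form diag(1,1,1,1).

Reading off H_k = ker ∂_k / im ∂_{k+1}:

  H_0: rank C_0 − rank ∂_1 = 5 − 4 = 1, and the invariant factors of ∂_1 are all 1, so H_0 = Z.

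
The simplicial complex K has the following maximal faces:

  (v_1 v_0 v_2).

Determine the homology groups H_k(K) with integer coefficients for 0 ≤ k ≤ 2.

Fix the vertex order v_0 < v_1 < v_2 and write every simplex with vertices in increasing order. Then dim K = 2 and the simplices of K are:

  0-simplices (3): [v_0], [v_1], [v_2]
  1-simplices (3): [v_0,v_1], [v_0,v_2], [v_1,v_2]
  2-simplices (1): [v_0,v_1,v_2]

so the chain groups are C_0 ≅ Z^3, C_1 ≅ Z^3, C_2 ≅ Z^1.

∂_1: C_1 → C_0 sends each edge [p,q] (with p < q) to q − p.
The resulting 3×3 matrix has rank 2, and its Smith normal form has invariant factors (1,1).

The boundary map ∂_2: C_2 → C_1 acts by ∂[p,q,r] = [q,r] − [p,r] + [p,q]. For instance
  ∂[v_0,v_1,v_2] = [v_1,v_2] − [v_0,v_2] + [v_0,v_1].
The resulting 3×1 matrix has rank 1, and its Smith normal form has invariant factors (1).

Reading off H_k = ker ∂_k / im ∂_{k+1}:

  H_0: rank C_0 − rank ∂_1 = 3 − 2 = 1, and the invariant factors of ∂_1 are all 1, so H_0 = Z.
  H_1: rank ker ∂_1 − rank ∂_2 = (3 − 2) − 1 = 0, and the invariant factors of ∂_2 are all 1, so H_1 = 0.
  H_2: rank ker ∂_2 − rank ∂_3 = (1 − 1) − 0 = 0, and there is no ∂_3, so H_2 = 0.

H_0 = Z,  H_1 = 0,  H_2 = 0.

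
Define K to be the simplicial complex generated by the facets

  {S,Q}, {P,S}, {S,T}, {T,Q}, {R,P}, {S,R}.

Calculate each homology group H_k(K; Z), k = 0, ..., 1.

Take the total order P < Q < R < S < T on the vertex set. Then K (dimension 1) consists of the simplices:

  0-simplices (5): P, Q, R, S, T
  1-simplices (6): PR, PS, QS, QT, RS, ST

Hence C_0 ≅ Z^5, C_1 ≅ Z^6.

Boundary ∂_1: C_1 → C_0 maps an edge to its endpoints' difference, ∂[p,q] = q − p.
This gives a 5×6 integer matrix of rank 4; reducing to Smith normal form yields diagonal entries (1,1,1,1).

Computing H_k = (kernel of ∂_k) / (image of ∂_{k+1}):

  H_0: rank C_0 − rank ∂_1 = 5 − 4 = 1, and the invariant factors of ∂_1 are all 1, so H_0 = Z.
  H_1: rank ker ∂_1 − rank ∂_2 = (6 − 4) − 0 = 2, and there is no ∂_2, so H_1 = Z^2.

H_0 ≅ Z,  H_1 ≅ Z^2.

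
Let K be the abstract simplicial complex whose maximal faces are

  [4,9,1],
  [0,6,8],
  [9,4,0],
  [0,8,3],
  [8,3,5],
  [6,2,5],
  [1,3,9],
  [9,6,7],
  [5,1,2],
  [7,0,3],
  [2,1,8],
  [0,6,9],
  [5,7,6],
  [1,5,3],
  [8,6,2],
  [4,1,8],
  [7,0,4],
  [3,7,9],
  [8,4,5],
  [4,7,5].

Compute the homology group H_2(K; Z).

K has 10 vertices, 30 edges, 20 triangles.
rank ∂_2 = 20, rank ∂_3 = 0 ⇒ b_2 = 20 − 20 − 0 = 0. So H_2 ≅ 0.

H_2 = 0.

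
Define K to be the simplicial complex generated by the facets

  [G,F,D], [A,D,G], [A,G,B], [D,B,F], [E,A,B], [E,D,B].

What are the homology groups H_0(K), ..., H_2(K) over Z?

Order the vertices as A < B < D < E < F < G. Listing each simplex with vertices in this order, K has dimension 2 with simplices:

  0-simplices (6): A, B, D, E, F, G
  1-simplices (12): AB, AD, AE, AG, BD, BE, BF, BG, DE, DF, DG, FG
  2-simplices (6): ABE, ABG, ADG, BDE, BDF, DFG

so the chain groups are C_0 ≅ Z^6, C_1 ≅ Z^12, C_2 ≅ Z^6.

The boundary map ∂_1: C_1 → C_0 is given by ∂[p,q] = [q] − [p]. For instance
  ∂BG = G − B.
This gives a 6×12 integer matrix of rank 5; reducing to Smith normal form yields diagonal entries (1,1,1,1,1).

The boundary map ∂_2: C_2 → C_1 acts by ∂[p,q,r] = [q,r] − [p,r] + [p,q]. For instance
  ∂ABG = BG − AG + AB,
  ∂ADG = DG − AG + AD.
The resulting 12×6 matrix has rank 6, and its Smith normal form has invariant factors (1,1,1,1,1,1).

Computing H_k = (kernel of ∂_k) / (image of ∂_{k+1}):

  H_0: rank C_0 − rank ∂_1 = 6 − 5 = 1, and the invariant factors of ∂_1 are all 1, so H_0 = Z.
  H_1: rank ker ∂_1 − rank ∂_2 = (12 − 5) − 6 = 1, and the invariant factors of ∂_2 are all 1, so H_1 = Z.
  H_2: rank ker ∂_2 − rank ∂_3 = (6 − 6) − 0 = 0, and there is no ∂_3, so H_2 = 0.

(K is a triangulation of the cylinder S^1 x I.)

H_0 = Z,  H_1 = Z,  H_2 = 0.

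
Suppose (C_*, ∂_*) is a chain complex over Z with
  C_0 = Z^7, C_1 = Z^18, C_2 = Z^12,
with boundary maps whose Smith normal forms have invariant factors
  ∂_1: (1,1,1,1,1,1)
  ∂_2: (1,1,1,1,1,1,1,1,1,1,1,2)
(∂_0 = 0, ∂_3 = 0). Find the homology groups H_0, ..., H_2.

H_0 ≅ Z,  H_1 ≅ Z/2Z,  H_2 = 0.

H_0: b_0 = 7 − 0 − 6 = 1; torsion from ∂_1 factors > 1: none. So H_0 ≅ Z.
H_1: b_1 = 18 − 6 − 12 = 0; torsion from ∂_2 factors > 1: [2]. So H_1 ≅ Z/2Z.
H_2: b_2 = 12 − 12 − 0 = 0; torsion from ∂_3 factors > 1: none. So H_2 ≅ 0.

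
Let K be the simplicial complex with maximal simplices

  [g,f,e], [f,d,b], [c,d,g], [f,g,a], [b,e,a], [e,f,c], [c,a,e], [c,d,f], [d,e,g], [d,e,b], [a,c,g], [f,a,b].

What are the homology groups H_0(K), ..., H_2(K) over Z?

We work with the vertex ordering a < b < c < d < e < f < g. The simplices of K, each written with vertices in increasing order, are:

  0-simplices (7): a, b, c, d, e, f, g
  1-simplices (18): ab, ac, ae, af, ag, bd, be, bf, cd, ce, cf, cg, de, df, dg, ef, eg, fg
  2-simplices (12): abe, abf, ace, acg, afg, bde, bdf, cdf, cdg, cef, deg, efg

giving chain groups C_0 ≅ Z^7, C_1 ≅ Z^18, C_2 ≅ Z^12.

The boundary map ∂_1: C_1 → C_0 maps an edge to its endpoints' difference, ∂[p,q] = q − p. For instance
  ∂df = f − d.
This gives a 7×18 integer matrix of rank 6; reducing to Smith normal form yields diagonal entries (1,1,1,1,1,1).

∂_2: C_2 → C_1 acts by ∂[p,q,r] = [q,r] − [p,r] + [p,q]. For instance
  ∂cef = ef − cf + ce,
  ∂cdg = dg − cg + cd.
The 18×12 boundary matrix has rank 12 and Smith normal form diag(1,1,1,1,1,1,1,1,1,1,1,2).

Now H_k = ker ∂_k / im ∂_{k+1}, so:

  H_0: rank C_0 − rank ∂_1 = 7 − 6 = 1, and the invariant factors of ∂_1 are all 1, so H_0 ≅ Z.
  H_1: rank ker ∂_1 − rank ∂_2 = (18 − 6) − 12 = 0, and ∂_2 has invariant factor 2 > 1, so H_1 ≅ Z/2Z.
  H_2: rank ker ∂_2 − rank ∂_3 = (12 − 12) − 0 = 0, and there is no ∂_3, so H_2 ≅ 0.

H_0 ≅ Z,  H_1 ≅ Z/2Z,  H_2 = 0.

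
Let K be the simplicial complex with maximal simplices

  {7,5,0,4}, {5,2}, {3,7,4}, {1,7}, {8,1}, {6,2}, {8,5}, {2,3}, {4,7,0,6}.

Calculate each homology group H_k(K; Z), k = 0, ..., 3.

Fix the vertex order 0 < 1 < 2 < 3 < 4 < 5 < 6 < 7 < 8 and write every simplex with vertices in increasing order. Then dim K = 3 and the simplices of K are:

  0-simplices (9): [0], [1], [2], [3], [4], [5], [6], [7], [8]
  1-simplices (17): [0,4], [0,5], [0,6], [0,7], [1,7], [1,8], [2,3], [2,5], [2,6], [3,4], [3,7], [4,5], [4,6], [4,7], [5,7], [5,8], [6,7]
  2-simplices (8): [0,4,5], [0,4,6], [0,4,7], [0,5,7], [0,6,7], [3,4,7], [4,5,7], [4,6,7]
  3-simplices (2): [0,4,5,7], [0,4,6,7]

giving chain groups C_0 ≅ Z^9, C_1 ≅ Z^17, C_2 ≅ Z^8, C_3 ≅ Z^2.

The boundary map ∂_1: C_1 → C_0 maps an edge to its endpoints' difference, ∂[p,q] = q − p.
The resulting 9×17 matrix has rank 8, and its Smith normal form has invariant factors (1,1,1,1,1,1,1,1).

The boundary map ∂_2: C_2 → C_1 maps a triangle to the signed sum of its edges. For instance
  ∂[0,4,5] = [4,5] − [0,5] + [0,4],
  ∂[4,6,7] = [6,7] − [4,7] + [4,6].
As a 17×8 matrix over Z this has rank 6, with invariant factors (1,1,1,1,1,1).

Boundary ∂_3: C_3 → C_2 sends each 3-simplex σ to the alternating sum Σ_i (−1)^i (σ with its i-th vertex removed). For instance
  ∂[0,4,6,7] = [4,6,7] − [0,6,7] + [0,4,7] − [0,4,6],
  ∂[0,4,5,7] = [4,5,7] − [0,5,7] + [0,4,7] − [0,4,5].
This gives a 8×2 integer matrix of rank 2; reducing to Smith normal form yields diagonal entries (1,1).

Reading off H_k = ker ∂_k / im ∂_{k+1}:

  H_0: rank C_0 − rank ∂_1 = 9 − 8 = 1, and the invariant factors of ∂_1 are all 1, so H_0 = Z.
  H_1: rank ker ∂_1 − rank ∂_2 = (17 − 8) − 6 = 3, and the invariant factors of ∂_2 are all 1, so H_1 = Z^3.
  H_2: rank ker ∂_2 − rank ∂_3 = (8 − 6) − 2 = 0, and the invariant factors of ∂_3 are all 1, so H_2 = 0.
  H_3: rank ker ∂_3 − rank ∂_4 = (2 − 2) − 0 = 0, and there is no ∂_4, so H_3 = 0.

As a check, the Euler characteristic is 9 − 17 + 8 − 2 = -2, which agrees with 1 − 3 + 0 − 0 = -2.

H_0 ≅ Z,  H_1 ≅ Z^3,  H_2 = 0,  H_3 = 0.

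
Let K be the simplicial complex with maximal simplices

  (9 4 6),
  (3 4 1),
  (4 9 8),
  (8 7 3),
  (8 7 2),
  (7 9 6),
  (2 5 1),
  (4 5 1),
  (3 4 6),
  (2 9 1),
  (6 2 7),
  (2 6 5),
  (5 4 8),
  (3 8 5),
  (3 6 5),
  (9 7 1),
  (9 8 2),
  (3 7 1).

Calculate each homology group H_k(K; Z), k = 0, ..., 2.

We work with the vertex ordering 1 < 2 < 3 < 4 < 5 < 6 < 7 < 8 < 9. The simplices of K, each written with vertices in increasing order, are:

  0-simplices (9): [1], [2], [3], [4], [5], [6], [7], [8], [9]
  1-simplices (27): (27 of them)
  2-simplices (18): [1,2,5], [1,2,9], [1,3,4], [1,3,7], [1,4,5], [1,7,9], [2,5,6], [2,6,7], [2,7,8], [2,8,9], [3,4,6], [3,5,6], [3,5,8], [3,7,8], [4,5,8], [4,6,9], [4,8,9], [6,7,9]

giving chain groups C_0 ≅ Z^9, C_1 ≅ Z^27, C_2 ≅ Z^18.

The boundary map ∂_1: C_1 → C_0 is given by ∂[p,q] = [q] − [p]. For instance
  ∂[6,9] = [9] − [6].
The resulting 9×27 matrix has rank 8, and its Smith normal form has invariant factors (1,1,1,1,1,1,1,1).

∂_2: C_2 → C_1 maps a triangle to the signed sum of its edges. For instance
  ∂[3,5,8] = [5,8] − [3,8] + [3,5],
  ∂[1,4,5] = [4,5] − [1,5] + [1,4].
The 27×18 boundary matrix has rank 18 and Smith normal form diag(1,1,1,1,1,1,1,1,1,1,1,1,1,1,1,1,1,2).

Computing H_k = (kernel of ∂_k) / (image of ∂_{k+1}):

  H_0: rank C_0 − rank ∂_1 = 9 − 8 = 1, and the invariant factors of ∂_1 are all 1, so H_0 = Z.
  H_1: rank ker ∂_1 − rank ∂_2 = (27 − 8) − 18 = 1, and ∂_2 has invariant factor 2 > 1, so H_1 = Z ⊕ Z_2.
  H_2: rank ker ∂_2 − rank ∂_3 = (18 − 18) − 0 = 0, and there is no ∂_3, so H_2 = 0.

H_0 ≅ Z,  H_1 ≅ Z ⊕ Z_2,  H_2 = 0.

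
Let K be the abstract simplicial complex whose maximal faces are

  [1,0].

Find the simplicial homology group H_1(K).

H_1 ≅ 0.

Fix the vertex order 0 < 1 and write every simplex with vertices in increasing order. Then dim K = 1 and the simplices of K are:

  0-simplices (2): [0], [1]
  1-simplices (1): [0,1]

so the chain groups are C_0 ≅ Z^2, C_1 ≅ Z^1.

The boundary map ∂_1: C_1 → C_0 is given by ∂[p,q] = [q] − [p]. For instance
  ∂[0,1] = [1] − [0].
This gives a 2×1 integer matrix of rank 1; reducing to Smith normal form yields diagonal entries (1).

Reading off H_k = ker ∂_k / im ∂_{k+1}:

  H_1: rank ker ∂_1 − rank ∂_2 = (1 − 1) − 0 = 0, and there is no ∂_2, so H_1 = 0.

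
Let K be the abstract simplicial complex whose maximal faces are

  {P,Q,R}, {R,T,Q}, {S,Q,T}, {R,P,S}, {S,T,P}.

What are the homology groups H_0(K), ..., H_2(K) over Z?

K has 5 vertices, 10 edges, 5 triangles.
rank ∂_0 = 0, rank ∂_1 = 4 ⇒ b_0 = 5 − 0 − 4 = 1; all invariant factors of ∂_1 are 1 so no torsion. So H_0 = Z.
rank ∂_1 = 4, rank ∂_2 = 5 ⇒ b_1 = 10 − 4 − 5 = 1; all invariant factors of ∂_2 are 1 so no torsion. So H_1 = Z.
rank ∂_2 = 5, rank ∂_3 = 0 ⇒ b_2 = 5 − 5 − 0 = 0. So H_2 = 0.

H_0 ≅ Z,  H_1 ≅ Z,  H_2 = 0.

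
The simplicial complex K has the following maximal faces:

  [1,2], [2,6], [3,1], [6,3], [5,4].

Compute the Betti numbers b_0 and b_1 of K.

Order the vertices as 1 < 2 < 3 < 4 < 5 < 6. Listing each simplex with vertices in this order, K has dimension 1 with simplices:

  0-simplices (6): [1], [2], [3], [4], [5], [6]
  1-simplices (5): [1,2], [1,3], [2,6], [3,6], [4,5]

giving chain groups C_0 ≅ Z^6, C_1 ≅ Z^5.

The boundary map ∂_1: C_1 → C_0 sends each edge [p,q] (with p < q) to q − p. For instance
  ∂[1,2] = [2] − [1].
As a 6×5 matrix over Z this has rank 4, with invariant factors (1,1,1,1).

Now H_k = ker ∂_k / im ∂_{k+1}, so:

  H_0: rank C_0 − rank ∂_1 = 6 − 4 = 2, and the invariant factors of ∂_1 are all 1, so H_0 = Z^2.
  H_1: rank ker ∂_1 − rank ∂_2 = (5 − 4) − 0 = 1, and there is no ∂_2, so H_1 = Z.

Hence the Betti numbers are b_0 = 2, b_1 = 1.

b_0 = 2, b_1 = 1.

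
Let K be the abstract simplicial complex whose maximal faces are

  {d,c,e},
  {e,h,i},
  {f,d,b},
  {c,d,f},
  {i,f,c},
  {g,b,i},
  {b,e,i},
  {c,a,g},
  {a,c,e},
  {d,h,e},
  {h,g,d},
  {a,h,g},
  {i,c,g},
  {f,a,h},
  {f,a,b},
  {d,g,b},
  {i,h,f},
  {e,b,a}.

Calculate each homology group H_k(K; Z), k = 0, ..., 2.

Take the total order a < b < c < d < e < f < g < h < i on the vertex set. Then K (dimension 2) consists of the simplices:

  0-simplices (9): a, b, c, d, e, f, g, h, i
  1-simplices (27): ab, ac, ae, af, ag, ah, bd, be, bf, bg, bi, cd, ce, cf, cg, ci, de, df, dg, dh, eh, ei, fh, fi, gh, gi, hi
  2-simplices (18): abe, abf, ace, acg, afh, agh, bdf, bdg, bei, bgi, cde, cdf, cfi, cgi, deh, dgh, ehi, fhi

Hence C_0 ≅ Z^9, C_1 ≅ Z^27, C_2 ≅ Z^18.

The boundary map ∂_1: C_1 → C_0 is given by ∂[p,q] = [q] − [p]. For instance
  ∂fh = h − f.
The resulting 9×27 matrix has rank 8, and its Smith normal form has invariant factors (1,1,1,1,1,1,1,1).

Boundary ∂_2: C_2 → C_1 maps a triangle to the signed sum of its edges. For instance
  ∂cdf = df − cf + cd,
  ∂abf = bf − af + ab.
The 27×18 boundary matrix has rank 17 and Smith normal form diag(1,1,1,1,1,1,1,1,1,1,1,1,1,1,1,1,1).

Reading off H_k = ker ∂_k / im ∂_{k+1}:

  H_0: rank C_0 − rank ∂_1 = 9 − 8 = 1, and the invariant factors of ∂_1 are all 1, so H_0 = Z.
  H_1: rank ker ∂_1 − rank ∂_2 = (27 − 8) − 17 = 2, and the invariant factors of ∂_2 are all 1, so H_1 = Z^2.
  H_2: rank ker ∂_2 − rank ∂_3 = (18 − 17) − 0 = 1, and there is no ∂_3, so H_2 = Z.

(K is a triangulation of the torus T^2.)

H_0 = Z,  H_1 = Z^2,  H_2 = Z.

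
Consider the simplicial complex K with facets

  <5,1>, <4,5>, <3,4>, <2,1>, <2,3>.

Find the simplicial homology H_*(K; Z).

H_0 = Z,  H_1 = Z.

Fix the vertex order 1 < 2 < 3 < 4 < 5 and write every simplex with vertices in increasing order. Then dim K = 1 and the simplices of K are:

  0-simplices (5): [1], [2], [3], [4], [5]
  1-simplices (5): [1,2], [1,5], [2,3], [3,4], [4,5]

so the chain groups are C_0 ≅ Z^5, C_1 ≅ Z^5.

Boundary ∂_1: C_1 → C_0 maps an edge to its endpoints' difference, ∂[p,q] = q − p. For instance
  ∂[3,4] = [4] − [3].
As a 5×5 matrix over Z this has rank 4, with invariant factors (1,1,1,1).

From H_k ≅ ker(∂_k) / im(∂_{k+1}) we obtain:

  H_0: rank C_0 − rank ∂_1 = 5 − 4 = 1, and the invariant factors of ∂_1 are all 1, so H_0 ≅ Z.
  H_1: rank ker ∂_1 − rank ∂_2 = (5 − 4) − 0 = 1, and there is no ∂_2, so H_1 ≅ Z.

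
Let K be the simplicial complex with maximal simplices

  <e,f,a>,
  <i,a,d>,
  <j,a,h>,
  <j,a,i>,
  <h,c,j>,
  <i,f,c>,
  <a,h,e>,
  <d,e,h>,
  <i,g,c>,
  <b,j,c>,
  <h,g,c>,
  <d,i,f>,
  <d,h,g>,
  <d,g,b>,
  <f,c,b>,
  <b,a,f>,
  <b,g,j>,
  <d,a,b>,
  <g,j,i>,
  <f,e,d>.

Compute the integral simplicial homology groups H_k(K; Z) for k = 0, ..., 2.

Take the total order a < b < c < d < e < f < g < h < i < j on the vertex set. Then K (dimension 2) consists of the simplices:

  0-simplices (10): a, b, c, d, e, f, g, h, i, j
  1-simplices (30): ab, ad, ae, af, ah, ai, aj, bc, bd, bf, bg, bj, cf, cg, ch, ci, cj, de, df, dg, dh, di, ef, eh, fi, gh, gi, gj, hj, ij
  2-simplices (20): abd, abf, adi, aef, aeh, ahj, aij, bcf, bcj, bdg, bgj, cfi, cgh, cgi, chj, def, deh, dfi, dgh, gij

giving chain groups C_0 ≅ Z^10, C_1 ≅ Z^30, C_2 ≅ Z^20.

∂_1: C_1 → C_0 is given by ∂[p,q] = [q] − [p]. For instance
  ∂cf = f − c.
The resulting 10×30 matrix has rank 9, and its Smith normal form has invariant factors (1,1,1,1,1,1,1,1,1).

∂_2: C_2 → C_1 acts by ∂[p,q,r] = [q,r] − [p,r] + [p,q]. For instance
  ∂dgh = gh − dh + dg,
  ∂deh = eh − dh + de.
As a 30×20 matrix over Z this has rank 20, with invariant factors (1,1,1,1,1,1,1,1,1,1,1,1,1,1,1,1,1,1,1,2).

Reading off H_k = ker ∂_k / im ∂_{k+1}:

  H_0: rank C_0 − rank ∂_1 = 10 − 9 = 1, and the invariant factors of ∂_1 are all 1, so H_0 = Z.
  H_1: rank ker ∂_1 − rank ∂_2 = (30 − 9) − 20 = 1, and ∂_2 has invariant factor 2 > 1, so H_1 = Z ⊕ Z_2.
  H_2: rank ker ∂_2 − rank ∂_3 = (20 − 20) − 0 = 0, and there is no ∂_3, so H_2 = 0.

As a check, the Euler characteristic is 10 − 30 + 20 = 0, which agrees with 1 − 1 + 0 = 0.

H_0 = Z,  H_1 = Z ⊕ Z_2,  H_2 = 0.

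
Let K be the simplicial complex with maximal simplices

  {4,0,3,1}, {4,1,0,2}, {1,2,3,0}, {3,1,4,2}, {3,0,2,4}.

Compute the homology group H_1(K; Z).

H_1 = 0.

K has 5 vertices, 10 edges, 10 triangles, 5 3-simplices.
rank ∂_1 = 4, rank ∂_2 = 6 ⇒ b_1 = 10 − 4 − 6 = 0; all invariant factors of ∂_2 are 1 so no torsion. So H_1 = 0.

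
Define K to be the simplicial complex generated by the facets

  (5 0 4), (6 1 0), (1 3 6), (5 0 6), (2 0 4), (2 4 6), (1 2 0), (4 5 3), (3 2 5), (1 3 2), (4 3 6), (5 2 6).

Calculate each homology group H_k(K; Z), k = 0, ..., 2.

K has 7 vertices, 18 edges, 12 triangles.
rank ∂_0 = 0, rank ∂_1 = 6 ⇒ b_0 = 7 − 0 − 6 = 1; all invariant factors of ∂_1 are 1 so no torsion. So H_0 = Z.
rank ∂_1 = 6, rank ∂_2 = 12 ⇒ b_1 = 18 − 6 − 12 = 0; ∂_2 has invariant factor(s) [2] giving torsion. So H_1 = Z/2.
rank ∂_2 = 12, rank ∂_3 = 0 ⇒ b_2 = 12 − 12 − 0 = 0. So H_2 = 0.

H_0 ≅ Z,  H_1 ≅ Z/2,  H_2 = 0.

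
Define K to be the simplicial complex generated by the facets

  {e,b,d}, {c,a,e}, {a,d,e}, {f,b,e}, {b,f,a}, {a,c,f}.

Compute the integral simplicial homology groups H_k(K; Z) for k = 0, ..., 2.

Order the vertices as a < b < c < d < e < f. Listing each simplex with vertices in this order, K has dimension 2 with simplices:

  0-simplices (6): a, b, c, d, e, f
  1-simplices (12): ab, ac, ad, ae, af, bd, be, bf, ce, cf, de, ef
  2-simplices (6): abf, ace, acf, ade, bde, bef

giving chain groups C_0 ≅ Z^6, C_1 ≅ Z^12, C_2 ≅ Z^6.

∂_1: C_1 → C_0 sends each edge [p,q] (with p < q) to q − p.
The resulting 6×12 matrix has rank 5, and its Smith normal form has invariant factors (1,1,1,1,1).

Boundary ∂_2: C_2 → C_1 maps a triangle to the signed sum of its edges. For instance
  ∂acf = cf − af + ac,
  ∂ade = de − ae + ad.
The resulting 12×6 matrix has rank 6, and its Smith normal form has invariant factors (1,1,1,1,1,1).

Computing H_k = (kernel of ∂_k) / (image of ∂_{k+1}):

  H_0: rank C_0 − rank ∂_1 = 6 − 5 = 1, and the invariant factors of ∂_1 are all 1, so H_0 ≅ Z.
  H_1: rank ker ∂_1 − rank ∂_2 = (12 − 5) − 6 = 1, and the invariant factors of ∂_2 are all 1, so H_1 ≅ Z.
  H_2: rank ker ∂_2 − rank ∂_3 = (6 − 6) − 0 = 0, and there is no ∂_3, so H_2 ≅ 0.

H_0 = Z,  H_1 = Z,  H_2 = 0.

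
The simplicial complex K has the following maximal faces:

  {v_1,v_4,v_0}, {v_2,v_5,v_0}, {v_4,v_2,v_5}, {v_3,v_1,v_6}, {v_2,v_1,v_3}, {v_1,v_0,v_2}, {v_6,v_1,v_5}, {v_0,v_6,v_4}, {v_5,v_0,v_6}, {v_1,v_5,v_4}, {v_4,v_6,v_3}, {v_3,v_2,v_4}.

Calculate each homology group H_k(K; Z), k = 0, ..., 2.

H_0 = Z,  H_1 = Z_2,  H_2 = 0.

We work with the vertex ordering v_0 < v_1 < v_2 < v_3 < v_4 < v_5 < v_6. The simplices of K, each written with vertices in increasing order, are:

  0-simplices (7): [v_0], [v_1], [v_2], [v_3], [v_4], [v_5], [v_6]
  1-simplices (18): (18 of them)
  2-simplices (12): (12 of them)

so the chain groups are C_0 ≅ Z^7, C_1 ≅ Z^18, C_2 ≅ Z^12.

Boundary ∂_1: C_1 → C_0 sends each edge [p,q] (with p < q) to q − p.
The 7×18 boundary matrix has rank 6 and Smith normal form diag(1,1,1,1,1,1).

Boundary ∂_2: C_2 → C_1 sends each 2-simplex [p,q,r] to [q,r] − [p,r] + [p,q]. For instance
  ∂[v_1,v_4,v_5] = [v_4,v_5] − [v_1,v_5] + [v_1,v_4],
  ∂[v_1,v_3,v_6] = [v_3,v_6] − [v_1,v_6] + [v_1,v_3].
The 18×12 boundary matrix has rank 12 and Smith normal form diag(1,1,1,1,1,1,1,1,1,1,1,2).

Now H_k = ker ∂_k / im ∂_{k+1}, so:

  H_0: rank C_0 − rank ∂_1 = 7 − 6 = 1, and the invariant factors of ∂_1 are all 1, so H_0 = Z.
  H_1: rank ker ∂_1 − rank ∂_2 = (18 − 6) − 12 = 0, and ∂_2 has invariant factor 2 > 1, so H_1 = Z_2.
  H_2: rank ker ∂_2 − rank ∂_3 = (12 − 12) − 0 = 0, and there is no ∂_3, so H_2 = 0.

As a check, the Euler characteristic is 7 − 18 + 12 = 1, which agrees with 1 − 0 + 0 = 1.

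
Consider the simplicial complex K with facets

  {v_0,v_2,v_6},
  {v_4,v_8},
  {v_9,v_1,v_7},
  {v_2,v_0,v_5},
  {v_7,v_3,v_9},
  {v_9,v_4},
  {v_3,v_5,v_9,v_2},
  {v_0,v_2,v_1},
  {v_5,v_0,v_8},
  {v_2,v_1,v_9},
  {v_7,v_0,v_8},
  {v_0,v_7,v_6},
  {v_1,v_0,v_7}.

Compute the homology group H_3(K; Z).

H_3 ≅ 0.

Take the total order v_0 < v_1 < v_2 < v_3 < v_4 < v_5 < v_6 < v_7 < v_8 < v_9 on the vertex set. Then K (dimension 3) consists of the simplices:

  0-simplices (10): [v_0], [v_1], [v_2], [v_3], [v_4], [v_5], [v_6], [v_7], [v_8], [v_9]
  1-simplices (23): (23 of them)
  2-simplices (14): (14 of them)
  3-simplices (1): [v_2,v_3,v_5,v_9]

so the chain groups are C_0 ≅ Z^10, C_1 ≅ Z^23, C_2 ≅ Z^14, C_3 ≅ Z^1.

Boundary ∂_1: C_1 → C_0 sends each edge [p,q] (with p < q) to q − p. For instance
  ∂[v_3,v_7] = [v_7] − [v_3].
This gives a 10×23 integer matrix of rank 9; reducing to Smith normal form yields diagonal entries (1,1,1,1,1,1,1,1,1).

The boundary map ∂_2: C_2 → C_1 maps a triangle to the signed sum of its edges. For instance
  ∂[v_2,v_3,v_9] = [v_3,v_9] − [v_2,v_9] + [v_2,v_3],
  ∂[v_1,v_2,v_9] = [v_2,v_9] − [v_1,v_9] + [v_1,v_2].
The 23×14 boundary matrix has rank 13 and Smith normal form diag(1,1,1,1,1,1,1,1,1,1,1,1,1).

Boundary ∂_3: C_3 → C_2 sends each 3-simplex σ to the alternating sum Σ_i (−1)^i (σ with its i-th vertex removed). For instance
  ∂[v_2,v_3,v_5,v_9] = [v_3,v_5,v_9] − [v_2,v_5,v_9] + [v_2,v_3,v_9] − [v_2,v_3,v_5].
As a 14×1 matrix over Z this has rank 1, with invariant factors (1).

Computing H_k = (kernel of ∂_k) / (image of ∂_{k+1}):

  H_3: rank ker ∂_3 − rank ∂_4 = (1 − 1) − 0 = 0, and there is no ∂_4, so H_3 = 0.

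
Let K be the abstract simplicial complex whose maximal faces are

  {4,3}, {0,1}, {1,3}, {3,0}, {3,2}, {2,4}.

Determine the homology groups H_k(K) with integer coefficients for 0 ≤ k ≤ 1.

H_0 ≅ Z,  H_1 ≅ Z^2.

We work with the vertex ordering 0 < 1 < 2 < 3 < 4. The simplices of K, each written with vertices in increasing order, are:

  0-simplices (5): [0], [1], [2], [3], [4]
  1-simplices (6): [0,1], [0,3], [1,3], [2,3], [2,4], [3,4]

so the chain groups are C_0 ≅ Z^5, C_1 ≅ Z^6.

∂_1: C_1 → C_0 maps an edge to its endpoints' difference, ∂[p,q] = q − p. For instance
  ∂[0,1] = [1] − [0].
This gives a 5×6 integer matrix of rank 4; reducing to Smith normal form yields diagonal entries (1,1,1,1).

From H_k ≅ ker(∂_k) / im(∂_{k+1}) we obtain:

  H_0: rank C_0 − rank ∂_1 = 5 − 4 = 1, and the invariant factors of ∂_1 are all 1, so H_0 ≅ Z.
  H_1: rank ker ∂_1 − rank ∂_2 = (6 − 4) − 0 = 2, and there is no ∂_2, so H_1 ≅ Z^2.

As a check, the Euler characteristic is 5 − 6 = -1, which agrees with 1 − 2 = -1.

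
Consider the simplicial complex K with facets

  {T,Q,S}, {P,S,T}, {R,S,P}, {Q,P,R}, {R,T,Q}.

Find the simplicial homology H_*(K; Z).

K has 5 vertices, 10 edges, 5 triangles.
rank ∂_0 = 0, rank ∂_1 = 4 ⇒ b_0 = 5 − 0 − 4 = 1; all invariant factors of ∂_1 are 1 so no torsion. So H_0 ≅ Z.
rank ∂_1 = 4, rank ∂_2 = 5 ⇒ b_1 = 10 − 4 − 5 = 1; all invariant factors of ∂_2 are 1 so no torsion. So H_1 ≅ Z.
rank ∂_2 = 5, rank ∂_3 = 0 ⇒ b_2 = 5 − 5 − 0 = 0. So H_2 ≅ 0.

H_0 ≅ Z,  H_1 ≅ Z,  H_2 = 0.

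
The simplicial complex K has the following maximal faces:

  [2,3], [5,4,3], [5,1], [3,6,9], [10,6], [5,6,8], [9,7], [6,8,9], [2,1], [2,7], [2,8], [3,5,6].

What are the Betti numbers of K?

Order the vertices as 1 < 2 < 3 < 4 < 5 < 6 < 7 < 8 < 9 < 10. Listing each simplex with vertices in this order, K has dimension 2 with simplices:

  0-simplices (10): [1], [2], [3], [4], [5], [6], [7], [8], [9], [10]
  1-simplices (17): [1,2], [1,5], [2,3], [2,7], [2,8], [3,4], [3,5], [3,6], [3,9], [4,5], [5,6], [5,8], [6,8], [6,9], [6,10], [7,9], [8,9]
  2-simplices (5): [3,4,5], [3,5,6], [3,6,9], [5,6,8], [6,8,9]

so the chain groups are C_0 ≅ Z^10, C_1 ≅ Z^17, C_2 ≅ Z^5.

Boundary ∂_1: C_1 → C_0 is given by ∂[p,q] = [q] − [p]. For instance
  ∂[6,8] = [8] − [6].
As a 10×17 matrix over Z this has rank 9, with invariant factors (1,1,1,1,1,1,1,1,1).

Boundary ∂_2: C_2 → C_1 acts by ∂[p,q,r] = [q,r] − [p,r] + [p,q]. For instance
  ∂[3,5,6] = [5,6] − [3,6] + [3,5],
  ∂[3,4,5] = [4,5] − [3,5] + [3,4].
The 17×5 boundary matrix has rank 5 and Smith normal form diag(1,1,1,1,1).

Computing H_k = (kernel of ∂_k) / (image of ∂_{k+1}):

  H_0: rank C_0 − rank ∂_1 = 10 − 9 = 1, and the invariant factors of ∂_1 are all 1, so H_0 = Z.
  H_1: rank ker ∂_1 − rank ∂_2 = (17 − 9) − 5 = 3, and the invariant factors of ∂_2 are all 1, so H_1 = Z^3.
  H_2: rank ker ∂_2 − rank ∂_3 = (5 − 5) − 0 = 0, and there is no ∂_3, so H_2 = 0.

Hence the Betti numbers are b_0 = 1, b_1 = 3, b_2 = 0.

b_0 = 1, b_1 = 3, b_2 = 0.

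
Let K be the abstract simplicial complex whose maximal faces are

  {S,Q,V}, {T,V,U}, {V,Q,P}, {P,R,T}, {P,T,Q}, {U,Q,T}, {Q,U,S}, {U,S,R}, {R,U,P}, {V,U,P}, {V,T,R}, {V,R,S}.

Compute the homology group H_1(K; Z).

Fix the vertex order P < Q < R < S < T < U < V and write every simplex with vertices in increasing order. Then dim K = 2 and the simplices of K are:

  0-simplices (7): P, Q, R, S, T, U, V
  1-simplices (18): PQ, PR, PT, PU, PV, QS, QT, QU, QV, RS, RT, RU, RV, SU, SV, TU, TV, UV
  2-simplices (12): PQT, PQV, PRT, PRU, PUV, QSU, QSV, QTU, RSU, RSV, RTV, TUV

giving chain groups C_0 ≅ Z^7, C_1 ≅ Z^18, C_2 ≅ Z^12.

Boundary ∂_1: C_1 → C_0 maps an edge to its endpoints' difference, ∂[p,q] = q − p.
As a 7×18 matrix over Z this has rank 6, with invariant factors (1,1,1,1,1,1).

∂_2: C_2 → C_1 sends each 2-simplex [p,q,r] to [q,r] − [p,r] + [p,q]. For instance
  ∂QSU = SU − QU + QS,
  ∂TUV = UV − TV + TU.
This gives a 18×12 integer matrix of rank 12; reducing to Smith normal form yields diagonal entries (1,1,1,1,1,1,1,1,1,1,1,2).

From H_k ≅ ker(∂_k) / im(∂_{k+1}) we obtain:

  H_1: rank ker ∂_1 − rank ∂_2 = (18 − 6) − 12 = 0, and ∂_2 has invariant factor 2 > 1, so H_1 ≅ Z_2.

H_1 = Z_2.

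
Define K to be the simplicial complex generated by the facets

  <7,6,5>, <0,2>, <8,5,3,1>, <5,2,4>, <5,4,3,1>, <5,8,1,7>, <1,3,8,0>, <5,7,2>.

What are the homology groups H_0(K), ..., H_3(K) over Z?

H_0 ≅ Z,  H_1 ≅ Z,  H_2 = 0,  H_3 = 0.

K has 9 vertices, 21 edges, 16 triangles, 4 3-simplices.
rank ∂_0 = 0, rank ∂_1 = 8 ⇒ b_0 = 9 − 0 − 8 = 1; all invariant factors of ∂_1 are 1 so no torsion. So H_0 = Z.
rank ∂_1 = 8, rank ∂_2 = 12 ⇒ b_1 = 21 − 8 − 12 = 1; all invariant factors of ∂_2 are 1 so no torsion. So H_1 = Z.
rank ∂_2 = 12, rank ∂_3 = 4 ⇒ b_2 = 16 − 12 − 4 = 0; all invariant factors of ∂_3 are 1 so no torsion. So H_2 = 0.
rank ∂_3 = 4, rank ∂_4 = 0 ⇒ b_3 = 4 − 4 − 0 = 0. So H_3 = 0.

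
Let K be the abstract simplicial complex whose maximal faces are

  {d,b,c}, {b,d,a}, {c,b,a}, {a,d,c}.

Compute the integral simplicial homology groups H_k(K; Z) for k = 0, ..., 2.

Take the total order a < b < c < d on the vertex set. Then K (dimension 2) consists of the simplices:

  0-simplices (4): a, b, c, d
  1-simplices (6): ab, ac, ad, bc, bd, cd
  2-simplices (4): abc, abd, acd, bcd

so the chain groups are C_0 ≅ Z^4, C_1 ≅ Z^6, C_2 ≅ Z^4.

The boundary map ∂_1: C_1 → C_0 sends each edge [p,q] (with p < q) to q − p. For instance
  ∂bc = c − b.
The resulting 4×6 matrix has rank 3, and its Smith normal form has invariant factors (1,1,1).

The boundary map ∂_2: C_2 → C_1 sends each 2-simplex [p,q,r] to [q,r] − [p,r] + [p,q]. For instance
  ∂abd = bd − ad + ab,
  ∂abc = bc − ac + ab.
As a 6×4 matrix over Z this has rank 3, with invariant factors (1,1,1).

Computing H_k = (kernel of ∂_k) / (image of ∂_{k+1}):

  H_0: rank C_0 − rank ∂_1 = 4 − 3 = 1, and the invariant factors of ∂_1 are all 1, so H_0 = Z.
  H_1: rank ker ∂_1 − rank ∂_2 = (6 − 3) − 3 = 0, and the invariant factors of ∂_2 are all 1, so H_1 = 0.
  H_2: rank ker ∂_2 − rank ∂_3 = (4 − 3) − 0 = 1, and there is no ∂_3, so H_2 = Z.

(K is a triangulation of the 2-sphere S^2.)

H_0 = Z,  H_1 = 0,  H_2 = Z.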